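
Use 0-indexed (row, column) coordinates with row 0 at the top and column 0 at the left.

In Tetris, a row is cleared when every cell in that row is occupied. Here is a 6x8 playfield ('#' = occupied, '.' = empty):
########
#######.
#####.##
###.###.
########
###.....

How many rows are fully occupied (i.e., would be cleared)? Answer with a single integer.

Answer: 2

Derivation:
Check each row:
  row 0: 0 empty cells -> FULL (clear)
  row 1: 1 empty cell -> not full
  row 2: 1 empty cell -> not full
  row 3: 2 empty cells -> not full
  row 4: 0 empty cells -> FULL (clear)
  row 5: 5 empty cells -> not full
Total rows cleared: 2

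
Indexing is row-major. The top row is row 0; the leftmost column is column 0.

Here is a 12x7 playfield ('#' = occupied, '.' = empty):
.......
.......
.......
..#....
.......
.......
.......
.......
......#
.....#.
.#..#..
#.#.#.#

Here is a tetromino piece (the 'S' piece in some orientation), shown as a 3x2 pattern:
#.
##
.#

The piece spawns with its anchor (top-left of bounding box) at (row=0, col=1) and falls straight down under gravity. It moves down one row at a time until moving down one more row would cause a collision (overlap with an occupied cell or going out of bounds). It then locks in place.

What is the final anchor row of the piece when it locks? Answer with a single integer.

Spawn at (row=0, col=1). Try each row:
  row 0: fits
  row 1: blocked -> lock at row 0

Answer: 0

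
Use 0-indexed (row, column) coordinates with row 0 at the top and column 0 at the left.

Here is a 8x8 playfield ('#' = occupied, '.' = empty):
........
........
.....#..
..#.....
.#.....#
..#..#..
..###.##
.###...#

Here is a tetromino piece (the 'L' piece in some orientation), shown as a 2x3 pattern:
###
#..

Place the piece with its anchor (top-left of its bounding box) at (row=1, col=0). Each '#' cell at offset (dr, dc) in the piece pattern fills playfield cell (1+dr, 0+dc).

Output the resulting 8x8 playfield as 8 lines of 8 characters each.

Answer: ........
###.....
#....#..
..#.....
.#.....#
..#..#..
..###.##
.###...#

Derivation:
Fill (1+0,0+0) = (1,0)
Fill (1+0,0+1) = (1,1)
Fill (1+0,0+2) = (1,2)
Fill (1+1,0+0) = (2,0)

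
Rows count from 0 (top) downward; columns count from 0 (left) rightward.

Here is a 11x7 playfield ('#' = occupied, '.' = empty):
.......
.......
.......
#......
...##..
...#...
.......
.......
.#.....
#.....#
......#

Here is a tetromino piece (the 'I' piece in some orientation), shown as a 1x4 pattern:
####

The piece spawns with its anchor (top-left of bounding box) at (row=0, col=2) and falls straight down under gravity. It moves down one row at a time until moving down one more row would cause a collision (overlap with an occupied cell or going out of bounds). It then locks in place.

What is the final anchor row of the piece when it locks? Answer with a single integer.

Spawn at (row=0, col=2). Try each row:
  row 0: fits
  row 1: fits
  row 2: fits
  row 3: fits
  row 4: blocked -> lock at row 3

Answer: 3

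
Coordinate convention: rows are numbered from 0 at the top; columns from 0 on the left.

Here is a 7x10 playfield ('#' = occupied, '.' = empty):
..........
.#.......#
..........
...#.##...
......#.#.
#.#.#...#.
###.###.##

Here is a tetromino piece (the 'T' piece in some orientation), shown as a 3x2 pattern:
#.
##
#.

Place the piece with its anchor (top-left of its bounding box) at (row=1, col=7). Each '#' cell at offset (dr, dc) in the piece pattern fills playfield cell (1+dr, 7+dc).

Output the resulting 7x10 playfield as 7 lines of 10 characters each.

Answer: ..........
.#.....#.#
.......##.
...#.###..
......#.#.
#.#.#...#.
###.###.##

Derivation:
Fill (1+0,7+0) = (1,7)
Fill (1+1,7+0) = (2,7)
Fill (1+1,7+1) = (2,8)
Fill (1+2,7+0) = (3,7)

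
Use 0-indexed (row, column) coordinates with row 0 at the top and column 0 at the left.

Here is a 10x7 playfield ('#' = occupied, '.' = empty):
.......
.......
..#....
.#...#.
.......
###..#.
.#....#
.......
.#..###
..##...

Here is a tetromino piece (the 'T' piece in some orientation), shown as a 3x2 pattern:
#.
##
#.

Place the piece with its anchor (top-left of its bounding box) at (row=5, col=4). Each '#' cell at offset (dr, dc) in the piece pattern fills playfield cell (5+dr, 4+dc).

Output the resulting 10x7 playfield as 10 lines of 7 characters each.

Fill (5+0,4+0) = (5,4)
Fill (5+1,4+0) = (6,4)
Fill (5+1,4+1) = (6,5)
Fill (5+2,4+0) = (7,4)

Answer: .......
.......
..#....
.#...#.
.......
###.##.
.#..###
....#..
.#..###
..##...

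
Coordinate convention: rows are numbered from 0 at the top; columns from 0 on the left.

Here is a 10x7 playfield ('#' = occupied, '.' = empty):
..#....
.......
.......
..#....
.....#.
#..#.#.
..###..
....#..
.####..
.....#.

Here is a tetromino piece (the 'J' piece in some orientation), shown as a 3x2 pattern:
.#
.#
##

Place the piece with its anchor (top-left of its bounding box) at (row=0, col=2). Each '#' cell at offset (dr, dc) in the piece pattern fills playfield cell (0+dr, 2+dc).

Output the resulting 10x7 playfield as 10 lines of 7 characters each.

Fill (0+0,2+1) = (0,3)
Fill (0+1,2+1) = (1,3)
Fill (0+2,2+0) = (2,2)
Fill (0+2,2+1) = (2,3)

Answer: ..##...
...#...
..##...
..#....
.....#.
#..#.#.
..###..
....#..
.####..
.....#.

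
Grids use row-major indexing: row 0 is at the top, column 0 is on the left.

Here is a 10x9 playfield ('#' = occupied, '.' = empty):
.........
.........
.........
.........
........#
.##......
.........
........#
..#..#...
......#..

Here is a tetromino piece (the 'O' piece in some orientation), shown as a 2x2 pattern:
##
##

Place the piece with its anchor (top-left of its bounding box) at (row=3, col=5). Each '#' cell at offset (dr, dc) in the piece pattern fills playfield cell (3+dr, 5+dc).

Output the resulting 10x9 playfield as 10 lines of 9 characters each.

Answer: .........
.........
.........
.....##..
.....##.#
.##......
.........
........#
..#..#...
......#..

Derivation:
Fill (3+0,5+0) = (3,5)
Fill (3+0,5+1) = (3,6)
Fill (3+1,5+0) = (4,5)
Fill (3+1,5+1) = (4,6)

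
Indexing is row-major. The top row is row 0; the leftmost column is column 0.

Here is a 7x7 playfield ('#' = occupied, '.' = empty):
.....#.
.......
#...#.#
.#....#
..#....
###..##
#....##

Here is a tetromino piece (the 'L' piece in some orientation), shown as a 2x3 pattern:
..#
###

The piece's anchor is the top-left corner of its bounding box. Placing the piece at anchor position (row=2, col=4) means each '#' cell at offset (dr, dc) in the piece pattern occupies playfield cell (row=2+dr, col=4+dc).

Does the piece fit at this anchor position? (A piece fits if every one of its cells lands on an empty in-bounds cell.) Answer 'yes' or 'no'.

Answer: no

Derivation:
Check each piece cell at anchor (2, 4):
  offset (0,2) -> (2,6): occupied ('#') -> FAIL
  offset (1,0) -> (3,4): empty -> OK
  offset (1,1) -> (3,5): empty -> OK
  offset (1,2) -> (3,6): occupied ('#') -> FAIL
All cells valid: no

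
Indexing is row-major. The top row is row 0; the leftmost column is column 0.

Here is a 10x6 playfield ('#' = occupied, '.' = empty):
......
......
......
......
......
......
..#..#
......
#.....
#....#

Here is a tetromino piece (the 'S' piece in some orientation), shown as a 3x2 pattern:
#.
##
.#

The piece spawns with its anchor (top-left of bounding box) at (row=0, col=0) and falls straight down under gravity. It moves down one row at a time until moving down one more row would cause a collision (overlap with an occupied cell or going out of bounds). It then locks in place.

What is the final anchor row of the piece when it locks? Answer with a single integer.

Answer: 6

Derivation:
Spawn at (row=0, col=0). Try each row:
  row 0: fits
  row 1: fits
  row 2: fits
  row 3: fits
  row 4: fits
  row 5: fits
  row 6: fits
  row 7: blocked -> lock at row 6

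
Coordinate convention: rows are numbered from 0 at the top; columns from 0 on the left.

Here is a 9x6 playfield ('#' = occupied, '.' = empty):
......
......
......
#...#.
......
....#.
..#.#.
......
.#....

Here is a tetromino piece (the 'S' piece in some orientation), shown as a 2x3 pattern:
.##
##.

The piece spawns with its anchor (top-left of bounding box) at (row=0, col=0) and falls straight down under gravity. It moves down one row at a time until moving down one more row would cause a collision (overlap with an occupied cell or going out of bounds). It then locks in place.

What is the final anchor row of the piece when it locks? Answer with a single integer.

Answer: 1

Derivation:
Spawn at (row=0, col=0). Try each row:
  row 0: fits
  row 1: fits
  row 2: blocked -> lock at row 1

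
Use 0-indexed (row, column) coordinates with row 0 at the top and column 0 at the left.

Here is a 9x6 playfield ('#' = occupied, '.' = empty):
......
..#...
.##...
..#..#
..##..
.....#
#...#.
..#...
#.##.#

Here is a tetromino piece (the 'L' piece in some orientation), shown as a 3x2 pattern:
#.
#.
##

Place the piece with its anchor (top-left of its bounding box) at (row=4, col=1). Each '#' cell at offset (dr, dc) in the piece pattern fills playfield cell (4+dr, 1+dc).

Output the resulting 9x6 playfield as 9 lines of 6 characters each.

Answer: ......
..#...
.##...
..#..#
.###..
.#...#
###.#.
..#...
#.##.#

Derivation:
Fill (4+0,1+0) = (4,1)
Fill (4+1,1+0) = (5,1)
Fill (4+2,1+0) = (6,1)
Fill (4+2,1+1) = (6,2)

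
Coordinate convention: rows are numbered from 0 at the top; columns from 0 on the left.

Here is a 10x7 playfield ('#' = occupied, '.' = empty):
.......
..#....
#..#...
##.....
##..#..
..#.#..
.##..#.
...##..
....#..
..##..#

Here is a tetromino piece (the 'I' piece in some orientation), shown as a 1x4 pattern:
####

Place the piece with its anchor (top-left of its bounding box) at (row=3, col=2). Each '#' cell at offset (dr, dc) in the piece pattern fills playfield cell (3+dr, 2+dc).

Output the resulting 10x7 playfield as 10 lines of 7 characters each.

Fill (3+0,2+0) = (3,2)
Fill (3+0,2+1) = (3,3)
Fill (3+0,2+2) = (3,4)
Fill (3+0,2+3) = (3,5)

Answer: .......
..#....
#..#...
######.
##..#..
..#.#..
.##..#.
...##..
....#..
..##..#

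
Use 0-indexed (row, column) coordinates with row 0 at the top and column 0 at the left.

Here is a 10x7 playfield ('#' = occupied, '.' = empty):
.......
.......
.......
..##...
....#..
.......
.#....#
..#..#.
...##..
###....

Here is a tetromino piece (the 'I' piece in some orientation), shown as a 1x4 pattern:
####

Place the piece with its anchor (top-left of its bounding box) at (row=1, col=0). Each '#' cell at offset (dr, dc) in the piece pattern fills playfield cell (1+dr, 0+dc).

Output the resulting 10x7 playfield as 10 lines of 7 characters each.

Answer: .......
####...
.......
..##...
....#..
.......
.#....#
..#..#.
...##..
###....

Derivation:
Fill (1+0,0+0) = (1,0)
Fill (1+0,0+1) = (1,1)
Fill (1+0,0+2) = (1,2)
Fill (1+0,0+3) = (1,3)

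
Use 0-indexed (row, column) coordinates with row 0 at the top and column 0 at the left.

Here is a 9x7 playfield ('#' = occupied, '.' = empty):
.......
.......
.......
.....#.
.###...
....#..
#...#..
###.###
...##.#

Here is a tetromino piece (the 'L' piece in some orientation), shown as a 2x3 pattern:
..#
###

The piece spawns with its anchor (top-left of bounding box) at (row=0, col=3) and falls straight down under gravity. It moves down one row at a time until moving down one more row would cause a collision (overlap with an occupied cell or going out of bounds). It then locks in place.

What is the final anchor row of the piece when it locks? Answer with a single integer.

Answer: 1

Derivation:
Spawn at (row=0, col=3). Try each row:
  row 0: fits
  row 1: fits
  row 2: blocked -> lock at row 1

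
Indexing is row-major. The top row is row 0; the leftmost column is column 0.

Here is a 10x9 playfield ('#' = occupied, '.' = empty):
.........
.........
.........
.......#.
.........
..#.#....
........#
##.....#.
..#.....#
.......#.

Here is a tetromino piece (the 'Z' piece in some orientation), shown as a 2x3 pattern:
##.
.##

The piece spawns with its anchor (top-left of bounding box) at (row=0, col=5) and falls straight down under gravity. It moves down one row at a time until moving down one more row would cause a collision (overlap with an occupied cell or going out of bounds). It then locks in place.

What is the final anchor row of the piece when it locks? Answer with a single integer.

Answer: 1

Derivation:
Spawn at (row=0, col=5). Try each row:
  row 0: fits
  row 1: fits
  row 2: blocked -> lock at row 1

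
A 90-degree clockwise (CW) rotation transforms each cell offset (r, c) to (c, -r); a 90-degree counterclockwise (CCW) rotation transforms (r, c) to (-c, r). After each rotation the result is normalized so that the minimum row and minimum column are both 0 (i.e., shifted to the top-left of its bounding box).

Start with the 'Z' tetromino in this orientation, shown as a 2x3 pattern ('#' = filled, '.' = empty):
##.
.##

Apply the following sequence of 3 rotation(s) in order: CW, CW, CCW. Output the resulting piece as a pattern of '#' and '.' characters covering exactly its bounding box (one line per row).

Start:
##.
.##
After rotation 1 (CW):
.#
##
#.
After rotation 2 (CW):
##.
.##
After rotation 3 (CCW):
.#
##
#.

Answer: .#
##
#.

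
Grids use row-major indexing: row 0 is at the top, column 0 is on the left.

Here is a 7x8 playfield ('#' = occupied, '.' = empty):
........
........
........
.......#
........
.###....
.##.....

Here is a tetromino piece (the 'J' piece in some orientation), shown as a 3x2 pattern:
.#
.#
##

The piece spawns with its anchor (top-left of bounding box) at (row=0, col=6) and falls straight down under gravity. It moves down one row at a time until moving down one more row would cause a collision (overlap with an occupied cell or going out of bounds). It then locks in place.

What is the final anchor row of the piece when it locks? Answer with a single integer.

Spawn at (row=0, col=6). Try each row:
  row 0: fits
  row 1: blocked -> lock at row 0

Answer: 0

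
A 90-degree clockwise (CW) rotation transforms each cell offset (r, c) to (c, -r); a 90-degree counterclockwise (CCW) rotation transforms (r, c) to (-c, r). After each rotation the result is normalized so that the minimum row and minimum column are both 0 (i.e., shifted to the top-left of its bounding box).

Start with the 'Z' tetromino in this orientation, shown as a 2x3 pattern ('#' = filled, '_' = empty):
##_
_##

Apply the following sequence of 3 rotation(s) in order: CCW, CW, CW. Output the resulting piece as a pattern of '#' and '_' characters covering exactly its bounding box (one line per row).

Answer: _#
##
#_

Derivation:
Start:
##_
_##
After rotation 1 (CCW):
_#
##
#_
After rotation 2 (CW):
##_
_##
After rotation 3 (CW):
_#
##
#_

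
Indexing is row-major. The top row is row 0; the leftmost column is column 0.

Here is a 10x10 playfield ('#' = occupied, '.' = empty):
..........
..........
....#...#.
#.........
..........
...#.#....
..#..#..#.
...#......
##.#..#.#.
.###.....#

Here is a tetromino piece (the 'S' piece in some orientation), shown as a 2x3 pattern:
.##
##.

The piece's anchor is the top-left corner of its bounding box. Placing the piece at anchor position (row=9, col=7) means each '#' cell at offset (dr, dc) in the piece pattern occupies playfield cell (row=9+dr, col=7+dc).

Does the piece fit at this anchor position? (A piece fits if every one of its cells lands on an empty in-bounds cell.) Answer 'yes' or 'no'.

Check each piece cell at anchor (9, 7):
  offset (0,1) -> (9,8): empty -> OK
  offset (0,2) -> (9,9): occupied ('#') -> FAIL
  offset (1,0) -> (10,7): out of bounds -> FAIL
  offset (1,1) -> (10,8): out of bounds -> FAIL
All cells valid: no

Answer: no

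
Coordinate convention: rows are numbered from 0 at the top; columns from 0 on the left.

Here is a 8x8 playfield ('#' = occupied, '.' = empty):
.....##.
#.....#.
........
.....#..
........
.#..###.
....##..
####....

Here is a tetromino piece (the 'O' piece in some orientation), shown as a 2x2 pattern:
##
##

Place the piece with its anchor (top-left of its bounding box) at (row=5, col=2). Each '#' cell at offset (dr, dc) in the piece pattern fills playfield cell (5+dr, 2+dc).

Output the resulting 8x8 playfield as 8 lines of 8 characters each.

Fill (5+0,2+0) = (5,2)
Fill (5+0,2+1) = (5,3)
Fill (5+1,2+0) = (6,2)
Fill (5+1,2+1) = (6,3)

Answer: .....##.
#.....#.
........
.....#..
........
.######.
..####..
####....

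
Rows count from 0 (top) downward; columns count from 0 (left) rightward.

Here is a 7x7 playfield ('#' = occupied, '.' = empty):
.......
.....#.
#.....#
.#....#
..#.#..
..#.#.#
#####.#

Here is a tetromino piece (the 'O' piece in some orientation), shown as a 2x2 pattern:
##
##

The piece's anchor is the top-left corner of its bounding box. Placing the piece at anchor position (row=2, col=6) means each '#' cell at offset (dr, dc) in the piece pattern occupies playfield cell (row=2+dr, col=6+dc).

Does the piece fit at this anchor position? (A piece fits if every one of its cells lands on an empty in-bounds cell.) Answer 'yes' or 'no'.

Answer: no

Derivation:
Check each piece cell at anchor (2, 6):
  offset (0,0) -> (2,6): occupied ('#') -> FAIL
  offset (0,1) -> (2,7): out of bounds -> FAIL
  offset (1,0) -> (3,6): occupied ('#') -> FAIL
  offset (1,1) -> (3,7): out of bounds -> FAIL
All cells valid: no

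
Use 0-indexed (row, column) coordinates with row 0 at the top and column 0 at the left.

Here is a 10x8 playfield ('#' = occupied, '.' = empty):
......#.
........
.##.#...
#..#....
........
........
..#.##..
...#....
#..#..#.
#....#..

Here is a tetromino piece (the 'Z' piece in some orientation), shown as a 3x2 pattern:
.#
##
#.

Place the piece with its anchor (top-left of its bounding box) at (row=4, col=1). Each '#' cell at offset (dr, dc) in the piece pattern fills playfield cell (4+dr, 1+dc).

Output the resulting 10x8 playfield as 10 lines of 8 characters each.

Answer: ......#.
........
.##.#...
#..#....
..#.....
.##.....
.##.##..
...#....
#..#..#.
#....#..

Derivation:
Fill (4+0,1+1) = (4,2)
Fill (4+1,1+0) = (5,1)
Fill (4+1,1+1) = (5,2)
Fill (4+2,1+0) = (6,1)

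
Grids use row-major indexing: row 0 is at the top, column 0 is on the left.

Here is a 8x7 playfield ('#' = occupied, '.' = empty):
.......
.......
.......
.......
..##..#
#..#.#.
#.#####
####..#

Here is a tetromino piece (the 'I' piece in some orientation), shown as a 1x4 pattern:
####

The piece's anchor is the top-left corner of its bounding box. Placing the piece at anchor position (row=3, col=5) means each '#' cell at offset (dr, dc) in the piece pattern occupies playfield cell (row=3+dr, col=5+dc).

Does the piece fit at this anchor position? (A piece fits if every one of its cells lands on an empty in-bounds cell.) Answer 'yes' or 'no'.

Check each piece cell at anchor (3, 5):
  offset (0,0) -> (3,5): empty -> OK
  offset (0,1) -> (3,6): empty -> OK
  offset (0,2) -> (3,7): out of bounds -> FAIL
  offset (0,3) -> (3,8): out of bounds -> FAIL
All cells valid: no

Answer: no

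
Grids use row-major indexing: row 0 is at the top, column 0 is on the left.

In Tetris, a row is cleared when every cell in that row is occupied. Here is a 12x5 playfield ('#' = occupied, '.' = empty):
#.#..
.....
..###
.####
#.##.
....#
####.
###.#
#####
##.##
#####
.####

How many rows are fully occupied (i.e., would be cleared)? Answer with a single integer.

Answer: 2

Derivation:
Check each row:
  row 0: 3 empty cells -> not full
  row 1: 5 empty cells -> not full
  row 2: 2 empty cells -> not full
  row 3: 1 empty cell -> not full
  row 4: 2 empty cells -> not full
  row 5: 4 empty cells -> not full
  row 6: 1 empty cell -> not full
  row 7: 1 empty cell -> not full
  row 8: 0 empty cells -> FULL (clear)
  row 9: 1 empty cell -> not full
  row 10: 0 empty cells -> FULL (clear)
  row 11: 1 empty cell -> not full
Total rows cleared: 2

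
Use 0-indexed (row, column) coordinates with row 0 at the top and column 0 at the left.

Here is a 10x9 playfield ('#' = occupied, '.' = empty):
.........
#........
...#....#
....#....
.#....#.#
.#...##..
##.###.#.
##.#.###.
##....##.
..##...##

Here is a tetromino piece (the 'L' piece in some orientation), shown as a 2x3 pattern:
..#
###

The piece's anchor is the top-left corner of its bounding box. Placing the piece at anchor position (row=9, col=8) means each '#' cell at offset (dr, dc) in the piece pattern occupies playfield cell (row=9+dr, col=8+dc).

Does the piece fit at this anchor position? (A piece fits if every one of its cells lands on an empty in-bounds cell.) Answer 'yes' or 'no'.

Check each piece cell at anchor (9, 8):
  offset (0,2) -> (9,10): out of bounds -> FAIL
  offset (1,0) -> (10,8): out of bounds -> FAIL
  offset (1,1) -> (10,9): out of bounds -> FAIL
  offset (1,2) -> (10,10): out of bounds -> FAIL
All cells valid: no

Answer: no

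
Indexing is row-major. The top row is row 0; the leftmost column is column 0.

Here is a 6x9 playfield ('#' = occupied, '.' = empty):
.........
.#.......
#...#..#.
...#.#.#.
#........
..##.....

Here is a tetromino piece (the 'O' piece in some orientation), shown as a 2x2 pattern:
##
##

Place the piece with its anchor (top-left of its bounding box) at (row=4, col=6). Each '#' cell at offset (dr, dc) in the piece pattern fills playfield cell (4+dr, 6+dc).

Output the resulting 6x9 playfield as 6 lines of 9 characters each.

Fill (4+0,6+0) = (4,6)
Fill (4+0,6+1) = (4,7)
Fill (4+1,6+0) = (5,6)
Fill (4+1,6+1) = (5,7)

Answer: .........
.#.......
#...#..#.
...#.#.#.
#.....##.
..##..##.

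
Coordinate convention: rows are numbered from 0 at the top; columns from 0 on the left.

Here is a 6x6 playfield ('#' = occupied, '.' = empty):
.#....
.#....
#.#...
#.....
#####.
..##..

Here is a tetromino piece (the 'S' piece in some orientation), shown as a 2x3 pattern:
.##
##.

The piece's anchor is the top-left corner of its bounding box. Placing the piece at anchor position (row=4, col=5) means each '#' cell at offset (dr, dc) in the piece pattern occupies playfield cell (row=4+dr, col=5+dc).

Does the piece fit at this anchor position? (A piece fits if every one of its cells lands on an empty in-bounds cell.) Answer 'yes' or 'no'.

Check each piece cell at anchor (4, 5):
  offset (0,1) -> (4,6): out of bounds -> FAIL
  offset (0,2) -> (4,7): out of bounds -> FAIL
  offset (1,0) -> (5,5): empty -> OK
  offset (1,1) -> (5,6): out of bounds -> FAIL
All cells valid: no

Answer: no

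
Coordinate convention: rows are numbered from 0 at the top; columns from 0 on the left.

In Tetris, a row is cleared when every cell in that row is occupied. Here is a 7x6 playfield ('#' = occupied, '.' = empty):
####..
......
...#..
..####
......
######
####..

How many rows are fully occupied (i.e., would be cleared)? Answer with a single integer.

Check each row:
  row 0: 2 empty cells -> not full
  row 1: 6 empty cells -> not full
  row 2: 5 empty cells -> not full
  row 3: 2 empty cells -> not full
  row 4: 6 empty cells -> not full
  row 5: 0 empty cells -> FULL (clear)
  row 6: 2 empty cells -> not full
Total rows cleared: 1

Answer: 1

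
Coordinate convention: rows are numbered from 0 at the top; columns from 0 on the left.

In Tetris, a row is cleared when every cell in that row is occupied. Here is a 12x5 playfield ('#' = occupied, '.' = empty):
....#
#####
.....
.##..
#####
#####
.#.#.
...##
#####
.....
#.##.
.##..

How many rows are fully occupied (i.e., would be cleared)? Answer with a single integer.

Check each row:
  row 0: 4 empty cells -> not full
  row 1: 0 empty cells -> FULL (clear)
  row 2: 5 empty cells -> not full
  row 3: 3 empty cells -> not full
  row 4: 0 empty cells -> FULL (clear)
  row 5: 0 empty cells -> FULL (clear)
  row 6: 3 empty cells -> not full
  row 7: 3 empty cells -> not full
  row 8: 0 empty cells -> FULL (clear)
  row 9: 5 empty cells -> not full
  row 10: 2 empty cells -> not full
  row 11: 3 empty cells -> not full
Total rows cleared: 4

Answer: 4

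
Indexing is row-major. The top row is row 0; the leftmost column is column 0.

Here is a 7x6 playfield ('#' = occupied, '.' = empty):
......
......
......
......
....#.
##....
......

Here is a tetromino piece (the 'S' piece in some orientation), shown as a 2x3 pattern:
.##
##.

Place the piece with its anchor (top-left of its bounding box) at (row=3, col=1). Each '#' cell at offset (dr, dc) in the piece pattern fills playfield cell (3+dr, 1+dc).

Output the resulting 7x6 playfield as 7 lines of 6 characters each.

Answer: ......
......
......
..##..
.##.#.
##....
......

Derivation:
Fill (3+0,1+1) = (3,2)
Fill (3+0,1+2) = (3,3)
Fill (3+1,1+0) = (4,1)
Fill (3+1,1+1) = (4,2)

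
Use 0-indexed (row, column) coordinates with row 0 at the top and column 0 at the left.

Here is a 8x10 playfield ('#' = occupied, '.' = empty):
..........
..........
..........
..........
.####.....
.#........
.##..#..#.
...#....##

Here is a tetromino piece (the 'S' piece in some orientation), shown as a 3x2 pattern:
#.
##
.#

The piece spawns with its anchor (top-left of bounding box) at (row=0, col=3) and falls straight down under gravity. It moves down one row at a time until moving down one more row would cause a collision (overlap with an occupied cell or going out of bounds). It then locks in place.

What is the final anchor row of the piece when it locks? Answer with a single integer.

Spawn at (row=0, col=3). Try each row:
  row 0: fits
  row 1: fits
  row 2: blocked -> lock at row 1

Answer: 1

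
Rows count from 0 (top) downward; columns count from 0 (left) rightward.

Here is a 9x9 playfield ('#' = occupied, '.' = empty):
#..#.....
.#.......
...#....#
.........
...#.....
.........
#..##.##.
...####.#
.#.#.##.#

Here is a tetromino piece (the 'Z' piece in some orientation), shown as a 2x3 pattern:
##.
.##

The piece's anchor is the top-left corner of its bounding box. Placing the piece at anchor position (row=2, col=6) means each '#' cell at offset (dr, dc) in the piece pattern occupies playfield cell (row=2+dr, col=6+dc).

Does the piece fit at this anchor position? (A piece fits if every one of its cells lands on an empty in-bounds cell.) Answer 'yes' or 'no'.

Answer: yes

Derivation:
Check each piece cell at anchor (2, 6):
  offset (0,0) -> (2,6): empty -> OK
  offset (0,1) -> (2,7): empty -> OK
  offset (1,1) -> (3,7): empty -> OK
  offset (1,2) -> (3,8): empty -> OK
All cells valid: yes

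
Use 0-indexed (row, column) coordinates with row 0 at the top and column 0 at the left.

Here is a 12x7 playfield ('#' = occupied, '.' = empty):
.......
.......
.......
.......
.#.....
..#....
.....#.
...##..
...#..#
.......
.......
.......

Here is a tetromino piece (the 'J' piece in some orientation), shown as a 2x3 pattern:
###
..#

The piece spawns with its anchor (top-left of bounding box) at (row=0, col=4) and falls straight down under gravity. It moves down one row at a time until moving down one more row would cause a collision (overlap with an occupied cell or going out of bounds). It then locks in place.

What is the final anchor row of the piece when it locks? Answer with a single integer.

Answer: 5

Derivation:
Spawn at (row=0, col=4). Try each row:
  row 0: fits
  row 1: fits
  row 2: fits
  row 3: fits
  row 4: fits
  row 5: fits
  row 6: blocked -> lock at row 5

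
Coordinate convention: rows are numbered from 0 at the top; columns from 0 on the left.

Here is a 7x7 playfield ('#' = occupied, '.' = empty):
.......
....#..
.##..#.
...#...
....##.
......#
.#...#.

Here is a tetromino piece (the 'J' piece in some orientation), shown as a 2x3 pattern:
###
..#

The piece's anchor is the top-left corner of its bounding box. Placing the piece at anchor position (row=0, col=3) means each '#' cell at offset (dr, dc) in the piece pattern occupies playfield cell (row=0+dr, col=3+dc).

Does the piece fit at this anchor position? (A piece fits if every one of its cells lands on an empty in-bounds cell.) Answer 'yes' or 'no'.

Answer: yes

Derivation:
Check each piece cell at anchor (0, 3):
  offset (0,0) -> (0,3): empty -> OK
  offset (0,1) -> (0,4): empty -> OK
  offset (0,2) -> (0,5): empty -> OK
  offset (1,2) -> (1,5): empty -> OK
All cells valid: yes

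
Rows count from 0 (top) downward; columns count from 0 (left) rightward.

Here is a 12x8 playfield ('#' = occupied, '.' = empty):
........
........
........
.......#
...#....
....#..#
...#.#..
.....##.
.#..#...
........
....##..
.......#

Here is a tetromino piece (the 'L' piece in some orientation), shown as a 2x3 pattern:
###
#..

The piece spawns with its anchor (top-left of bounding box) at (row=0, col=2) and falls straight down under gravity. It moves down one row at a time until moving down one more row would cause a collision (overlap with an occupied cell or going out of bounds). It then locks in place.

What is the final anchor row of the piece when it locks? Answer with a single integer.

Spawn at (row=0, col=2). Try each row:
  row 0: fits
  row 1: fits
  row 2: fits
  row 3: fits
  row 4: blocked -> lock at row 3

Answer: 3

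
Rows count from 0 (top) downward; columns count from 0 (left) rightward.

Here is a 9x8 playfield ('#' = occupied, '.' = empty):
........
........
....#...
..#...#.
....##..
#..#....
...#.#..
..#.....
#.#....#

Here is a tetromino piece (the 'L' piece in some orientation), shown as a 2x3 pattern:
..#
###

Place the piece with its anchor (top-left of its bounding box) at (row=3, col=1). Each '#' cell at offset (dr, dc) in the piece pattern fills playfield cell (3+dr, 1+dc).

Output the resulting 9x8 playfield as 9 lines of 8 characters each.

Answer: ........
........
....#...
..##..#.
.#####..
#..#....
...#.#..
..#.....
#.#....#

Derivation:
Fill (3+0,1+2) = (3,3)
Fill (3+1,1+0) = (4,1)
Fill (3+1,1+1) = (4,2)
Fill (3+1,1+2) = (4,3)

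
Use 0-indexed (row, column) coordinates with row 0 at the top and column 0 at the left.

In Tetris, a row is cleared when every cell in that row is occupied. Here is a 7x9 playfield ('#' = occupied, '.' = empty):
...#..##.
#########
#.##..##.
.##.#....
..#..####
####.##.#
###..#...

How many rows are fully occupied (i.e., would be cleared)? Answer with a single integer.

Answer: 1

Derivation:
Check each row:
  row 0: 6 empty cells -> not full
  row 1: 0 empty cells -> FULL (clear)
  row 2: 4 empty cells -> not full
  row 3: 6 empty cells -> not full
  row 4: 4 empty cells -> not full
  row 5: 2 empty cells -> not full
  row 6: 5 empty cells -> not full
Total rows cleared: 1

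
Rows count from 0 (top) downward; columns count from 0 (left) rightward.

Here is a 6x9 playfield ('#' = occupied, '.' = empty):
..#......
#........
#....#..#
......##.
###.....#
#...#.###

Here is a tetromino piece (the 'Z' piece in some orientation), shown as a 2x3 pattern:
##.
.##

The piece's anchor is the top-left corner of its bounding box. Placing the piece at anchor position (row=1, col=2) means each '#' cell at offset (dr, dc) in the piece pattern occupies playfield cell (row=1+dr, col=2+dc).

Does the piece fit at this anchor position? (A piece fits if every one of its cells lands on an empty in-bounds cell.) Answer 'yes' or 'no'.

Answer: yes

Derivation:
Check each piece cell at anchor (1, 2):
  offset (0,0) -> (1,2): empty -> OK
  offset (0,1) -> (1,3): empty -> OK
  offset (1,1) -> (2,3): empty -> OK
  offset (1,2) -> (2,4): empty -> OK
All cells valid: yes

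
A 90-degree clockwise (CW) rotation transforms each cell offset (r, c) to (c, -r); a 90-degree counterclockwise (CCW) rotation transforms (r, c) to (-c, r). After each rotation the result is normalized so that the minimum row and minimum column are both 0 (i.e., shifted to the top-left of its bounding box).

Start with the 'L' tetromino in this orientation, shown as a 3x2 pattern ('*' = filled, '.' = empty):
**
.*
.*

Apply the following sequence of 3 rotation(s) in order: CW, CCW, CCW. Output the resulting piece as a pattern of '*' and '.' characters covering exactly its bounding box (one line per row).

Answer: ***
*..

Derivation:
Start:
**
.*
.*
After rotation 1 (CW):
..*
***
After rotation 2 (CCW):
**
.*
.*
After rotation 3 (CCW):
***
*..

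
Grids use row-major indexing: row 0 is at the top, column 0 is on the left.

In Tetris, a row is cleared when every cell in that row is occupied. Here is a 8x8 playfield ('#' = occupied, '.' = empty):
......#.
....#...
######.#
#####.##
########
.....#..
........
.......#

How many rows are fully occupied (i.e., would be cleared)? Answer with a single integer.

Answer: 1

Derivation:
Check each row:
  row 0: 7 empty cells -> not full
  row 1: 7 empty cells -> not full
  row 2: 1 empty cell -> not full
  row 3: 1 empty cell -> not full
  row 4: 0 empty cells -> FULL (clear)
  row 5: 7 empty cells -> not full
  row 6: 8 empty cells -> not full
  row 7: 7 empty cells -> not full
Total rows cleared: 1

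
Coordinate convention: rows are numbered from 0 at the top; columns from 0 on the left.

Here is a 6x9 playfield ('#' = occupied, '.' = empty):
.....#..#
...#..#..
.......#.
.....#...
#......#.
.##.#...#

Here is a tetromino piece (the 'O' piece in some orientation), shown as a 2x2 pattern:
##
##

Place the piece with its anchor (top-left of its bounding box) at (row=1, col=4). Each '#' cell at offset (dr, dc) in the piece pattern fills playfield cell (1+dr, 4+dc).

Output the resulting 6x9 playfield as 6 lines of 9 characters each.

Answer: .....#..#
...####..
....##.#.
.....#...
#......#.
.##.#...#

Derivation:
Fill (1+0,4+0) = (1,4)
Fill (1+0,4+1) = (1,5)
Fill (1+1,4+0) = (2,4)
Fill (1+1,4+1) = (2,5)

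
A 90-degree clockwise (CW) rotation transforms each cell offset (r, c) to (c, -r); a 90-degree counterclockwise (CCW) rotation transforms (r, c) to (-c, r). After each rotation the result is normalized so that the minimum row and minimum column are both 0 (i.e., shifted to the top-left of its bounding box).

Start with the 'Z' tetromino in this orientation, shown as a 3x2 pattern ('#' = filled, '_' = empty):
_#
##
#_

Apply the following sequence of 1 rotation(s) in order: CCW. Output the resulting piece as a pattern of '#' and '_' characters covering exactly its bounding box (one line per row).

Answer: ##_
_##

Derivation:
Start:
_#
##
#_
After rotation 1 (CCW):
##_
_##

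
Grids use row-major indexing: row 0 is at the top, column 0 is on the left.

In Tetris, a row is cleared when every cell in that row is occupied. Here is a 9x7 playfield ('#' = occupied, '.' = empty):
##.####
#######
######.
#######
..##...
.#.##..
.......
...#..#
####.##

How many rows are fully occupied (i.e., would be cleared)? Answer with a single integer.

Answer: 2

Derivation:
Check each row:
  row 0: 1 empty cell -> not full
  row 1: 0 empty cells -> FULL (clear)
  row 2: 1 empty cell -> not full
  row 3: 0 empty cells -> FULL (clear)
  row 4: 5 empty cells -> not full
  row 5: 4 empty cells -> not full
  row 6: 7 empty cells -> not full
  row 7: 5 empty cells -> not full
  row 8: 1 empty cell -> not full
Total rows cleared: 2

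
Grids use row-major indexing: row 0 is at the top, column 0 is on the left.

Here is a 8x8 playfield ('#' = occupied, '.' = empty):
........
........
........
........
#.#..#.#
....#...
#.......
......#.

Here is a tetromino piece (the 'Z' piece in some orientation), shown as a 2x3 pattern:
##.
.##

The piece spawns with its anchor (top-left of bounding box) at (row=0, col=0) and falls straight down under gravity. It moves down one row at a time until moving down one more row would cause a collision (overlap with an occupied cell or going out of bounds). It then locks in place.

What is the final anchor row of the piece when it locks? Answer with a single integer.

Spawn at (row=0, col=0). Try each row:
  row 0: fits
  row 1: fits
  row 2: fits
  row 3: blocked -> lock at row 2

Answer: 2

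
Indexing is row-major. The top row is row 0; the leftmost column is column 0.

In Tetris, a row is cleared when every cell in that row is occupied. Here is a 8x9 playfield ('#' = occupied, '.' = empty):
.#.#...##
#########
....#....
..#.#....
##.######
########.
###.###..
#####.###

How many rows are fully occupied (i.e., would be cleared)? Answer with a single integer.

Check each row:
  row 0: 5 empty cells -> not full
  row 1: 0 empty cells -> FULL (clear)
  row 2: 8 empty cells -> not full
  row 3: 7 empty cells -> not full
  row 4: 1 empty cell -> not full
  row 5: 1 empty cell -> not full
  row 6: 3 empty cells -> not full
  row 7: 1 empty cell -> not full
Total rows cleared: 1

Answer: 1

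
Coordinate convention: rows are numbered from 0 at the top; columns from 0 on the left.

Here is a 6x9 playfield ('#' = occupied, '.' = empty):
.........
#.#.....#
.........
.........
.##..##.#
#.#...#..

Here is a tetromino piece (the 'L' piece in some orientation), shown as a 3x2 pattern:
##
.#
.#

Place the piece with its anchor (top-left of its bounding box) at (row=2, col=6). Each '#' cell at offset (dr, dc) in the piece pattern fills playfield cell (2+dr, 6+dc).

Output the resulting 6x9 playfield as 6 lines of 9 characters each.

Fill (2+0,6+0) = (2,6)
Fill (2+0,6+1) = (2,7)
Fill (2+1,6+1) = (3,7)
Fill (2+2,6+1) = (4,7)

Answer: .........
#.#.....#
......##.
.......#.
.##..####
#.#...#..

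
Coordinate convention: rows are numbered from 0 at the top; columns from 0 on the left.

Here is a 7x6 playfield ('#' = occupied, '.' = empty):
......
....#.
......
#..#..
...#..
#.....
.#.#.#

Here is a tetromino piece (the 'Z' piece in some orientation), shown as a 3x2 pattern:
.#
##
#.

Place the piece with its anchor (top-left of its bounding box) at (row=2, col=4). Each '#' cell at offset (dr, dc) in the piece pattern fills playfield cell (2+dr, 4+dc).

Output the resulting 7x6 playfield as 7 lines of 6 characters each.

Answer: ......
....#.
.....#
#..###
...##.
#.....
.#.#.#

Derivation:
Fill (2+0,4+1) = (2,5)
Fill (2+1,4+0) = (3,4)
Fill (2+1,4+1) = (3,5)
Fill (2+2,4+0) = (4,4)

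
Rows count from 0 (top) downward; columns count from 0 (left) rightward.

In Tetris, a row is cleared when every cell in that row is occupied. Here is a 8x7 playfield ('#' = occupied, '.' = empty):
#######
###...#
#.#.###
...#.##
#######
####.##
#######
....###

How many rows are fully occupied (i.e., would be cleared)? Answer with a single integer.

Answer: 3

Derivation:
Check each row:
  row 0: 0 empty cells -> FULL (clear)
  row 1: 3 empty cells -> not full
  row 2: 2 empty cells -> not full
  row 3: 4 empty cells -> not full
  row 4: 0 empty cells -> FULL (clear)
  row 5: 1 empty cell -> not full
  row 6: 0 empty cells -> FULL (clear)
  row 7: 4 empty cells -> not full
Total rows cleared: 3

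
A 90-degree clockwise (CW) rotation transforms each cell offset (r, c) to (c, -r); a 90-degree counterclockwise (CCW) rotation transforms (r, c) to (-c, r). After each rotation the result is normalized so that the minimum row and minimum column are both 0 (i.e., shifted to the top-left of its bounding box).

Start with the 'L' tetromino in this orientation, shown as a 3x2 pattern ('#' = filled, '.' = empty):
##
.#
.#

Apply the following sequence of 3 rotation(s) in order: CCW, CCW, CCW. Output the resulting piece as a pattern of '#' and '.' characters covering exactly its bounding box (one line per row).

Start:
##
.#
.#
After rotation 1 (CCW):
###
#..
After rotation 2 (CCW):
#.
#.
##
After rotation 3 (CCW):
..#
###

Answer: ..#
###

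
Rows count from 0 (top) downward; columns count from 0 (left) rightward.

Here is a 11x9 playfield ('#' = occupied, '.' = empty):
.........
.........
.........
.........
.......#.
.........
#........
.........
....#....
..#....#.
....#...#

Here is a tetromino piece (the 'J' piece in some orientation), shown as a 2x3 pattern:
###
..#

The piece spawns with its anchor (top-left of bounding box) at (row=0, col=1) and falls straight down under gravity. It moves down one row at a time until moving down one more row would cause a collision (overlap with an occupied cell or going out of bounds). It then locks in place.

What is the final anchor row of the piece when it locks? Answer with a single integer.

Spawn at (row=0, col=1). Try each row:
  row 0: fits
  row 1: fits
  row 2: fits
  row 3: fits
  row 4: fits
  row 5: fits
  row 6: fits
  row 7: fits
  row 8: fits
  row 9: blocked -> lock at row 8

Answer: 8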